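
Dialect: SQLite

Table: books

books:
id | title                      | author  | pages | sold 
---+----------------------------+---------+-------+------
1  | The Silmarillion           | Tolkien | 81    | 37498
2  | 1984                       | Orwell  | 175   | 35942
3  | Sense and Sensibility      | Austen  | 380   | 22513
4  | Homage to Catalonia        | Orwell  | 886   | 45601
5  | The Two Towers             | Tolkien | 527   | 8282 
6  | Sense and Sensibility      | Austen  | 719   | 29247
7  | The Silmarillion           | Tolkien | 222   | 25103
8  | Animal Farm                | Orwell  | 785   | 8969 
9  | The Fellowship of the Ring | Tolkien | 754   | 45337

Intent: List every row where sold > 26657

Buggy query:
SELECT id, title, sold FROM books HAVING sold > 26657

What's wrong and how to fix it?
Bug: HAVING filters the output of aggregation, but this query has no GROUP BY and no aggregate functions, so SQLite rejects it (HAVING clause on a non-aggregate query); the condition here is per row

Fix: Replace HAVING with WHERE since the condition applies to individual rows

Corrected query:
SELECT id, title, sold FROM books WHERE sold > 26657

Result:
id | title                      | sold 
---+----------------------------+------
1  | The Silmarillion           | 37498
2  | 1984                       | 35942
4  | Homage to Catalonia        | 45601
6  | Sense and Sensibility      | 29247
9  | The Fellowship of the Ring | 45337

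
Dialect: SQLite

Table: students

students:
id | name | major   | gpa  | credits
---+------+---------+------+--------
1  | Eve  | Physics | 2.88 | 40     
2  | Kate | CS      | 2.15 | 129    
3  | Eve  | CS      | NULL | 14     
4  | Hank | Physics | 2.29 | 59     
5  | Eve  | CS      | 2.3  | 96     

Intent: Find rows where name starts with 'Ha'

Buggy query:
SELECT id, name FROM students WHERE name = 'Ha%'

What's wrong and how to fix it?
Bug: '=' compares the literal string including the % character; pattern matching needs LIKE

Fix: Use LIKE for wildcard pattern matching

Corrected query:
SELECT id, name FROM students WHERE name LIKE 'Ha%'

Result:
id | name
---+-----
4  | Hank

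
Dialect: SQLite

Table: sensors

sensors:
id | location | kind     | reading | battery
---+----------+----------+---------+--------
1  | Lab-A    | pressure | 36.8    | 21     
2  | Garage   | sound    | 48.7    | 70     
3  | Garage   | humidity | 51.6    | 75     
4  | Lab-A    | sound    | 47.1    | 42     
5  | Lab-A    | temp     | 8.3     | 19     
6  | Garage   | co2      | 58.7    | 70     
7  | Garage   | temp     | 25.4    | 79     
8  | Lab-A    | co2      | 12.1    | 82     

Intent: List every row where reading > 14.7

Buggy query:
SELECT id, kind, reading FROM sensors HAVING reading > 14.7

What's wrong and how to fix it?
Bug: This is a non-aggregate query (no GROUP BY, no aggregates), so in SQLite the HAVING clause is invalid here; a row-level condition belongs in WHERE

Fix: Use WHERE for row-level filtering

Corrected query:
SELECT id, kind, reading FROM sensors WHERE reading > 14.7

Result:
id | kind     | reading
---+----------+--------
1  | pressure | 36.8   
2  | sound    | 48.7   
3  | humidity | 51.6   
4  | sound    | 47.1   
6  | co2      | 58.7   
7  | temp     | 25.4   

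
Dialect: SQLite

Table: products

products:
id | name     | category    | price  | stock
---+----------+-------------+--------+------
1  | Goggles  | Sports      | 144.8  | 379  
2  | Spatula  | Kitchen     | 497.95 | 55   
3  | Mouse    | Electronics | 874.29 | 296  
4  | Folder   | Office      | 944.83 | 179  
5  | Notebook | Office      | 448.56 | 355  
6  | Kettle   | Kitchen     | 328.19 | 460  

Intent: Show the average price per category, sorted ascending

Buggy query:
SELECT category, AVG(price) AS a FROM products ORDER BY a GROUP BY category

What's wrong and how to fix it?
Bug: ORDER BY appears before GROUP BY; SQL clause order requires GROUP BY first

Fix: Reorder: SELECT … FROM … GROUP BY … ORDER BY …

Corrected query:
SELECT category, AVG(price) AS a FROM products GROUP BY category ORDER BY a

Result:
category    | a      
------------+--------
Sports      | 144.8  
Kitchen     | 413.07 
Office      | 696.695
Electronics | 874.29 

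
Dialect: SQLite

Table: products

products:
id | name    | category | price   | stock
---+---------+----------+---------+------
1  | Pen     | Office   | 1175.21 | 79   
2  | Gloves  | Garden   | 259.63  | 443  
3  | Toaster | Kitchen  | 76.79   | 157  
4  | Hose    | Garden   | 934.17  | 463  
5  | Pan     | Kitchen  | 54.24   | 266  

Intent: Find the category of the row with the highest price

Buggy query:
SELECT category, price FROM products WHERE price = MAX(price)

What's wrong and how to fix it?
Bug: MAX(price) is an aggregate and cannot be used directly in WHERE

Fix: Wrap MAX in a scalar subquery so WHERE compares against a single value

Corrected query:
SELECT category, price FROM products WHERE price = (SELECT MAX(price) FROM products)

Result:
category | price  
---------+--------
Office   | 1175.21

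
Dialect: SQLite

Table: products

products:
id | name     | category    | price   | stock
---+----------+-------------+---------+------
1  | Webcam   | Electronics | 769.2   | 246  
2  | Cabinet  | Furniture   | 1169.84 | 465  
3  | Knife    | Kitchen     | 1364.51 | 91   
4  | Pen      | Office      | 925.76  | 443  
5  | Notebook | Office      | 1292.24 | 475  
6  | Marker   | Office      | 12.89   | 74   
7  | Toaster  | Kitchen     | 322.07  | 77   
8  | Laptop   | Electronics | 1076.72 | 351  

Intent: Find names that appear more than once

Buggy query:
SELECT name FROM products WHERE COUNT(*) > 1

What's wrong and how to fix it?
Bug: COUNT(*) is an aggregate and cannot be used in WHERE

Fix: Group first, then use HAVING for the count condition

Corrected query:
SELECT name FROM products GROUP BY name HAVING COUNT(*) > 1

Result:
(no rows)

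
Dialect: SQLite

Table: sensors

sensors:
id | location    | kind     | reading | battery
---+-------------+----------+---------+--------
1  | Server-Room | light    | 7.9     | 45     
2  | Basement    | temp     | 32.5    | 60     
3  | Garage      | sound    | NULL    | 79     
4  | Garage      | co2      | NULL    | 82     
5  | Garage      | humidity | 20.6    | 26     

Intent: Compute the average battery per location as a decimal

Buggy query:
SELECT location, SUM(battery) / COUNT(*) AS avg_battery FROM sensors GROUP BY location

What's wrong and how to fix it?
Bug: Both operands are integers, so '/' performs integer division and truncates

Fix: Multiply by 1.0 (or CAST to REAL) to force floating-point division

Corrected query:
SELECT location, SUM(battery) * 1.0 / COUNT(*) AS avg_battery FROM sensors GROUP BY location

Result:
location    | avg_battery
------------+------------
Basement    | 60         
Garage      | 62.333333  
Server-Room | 45         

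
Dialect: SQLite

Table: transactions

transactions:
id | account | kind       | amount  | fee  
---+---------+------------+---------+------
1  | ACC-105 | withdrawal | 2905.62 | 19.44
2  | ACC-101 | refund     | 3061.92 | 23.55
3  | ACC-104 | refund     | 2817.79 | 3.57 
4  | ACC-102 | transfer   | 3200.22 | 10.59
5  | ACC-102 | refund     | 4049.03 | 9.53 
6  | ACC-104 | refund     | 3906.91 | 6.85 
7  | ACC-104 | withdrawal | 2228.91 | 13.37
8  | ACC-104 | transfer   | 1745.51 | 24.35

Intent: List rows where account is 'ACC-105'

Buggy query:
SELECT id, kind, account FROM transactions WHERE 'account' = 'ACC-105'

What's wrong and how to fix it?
Bug: Single quotes denote string literals in SQL; the column name is being compared as a constant string

Fix: Remove the quotes around the column name (or use double quotes for an identifier)

Corrected query:
SELECT id, kind, account FROM transactions WHERE account = 'ACC-105'

Result:
id | kind       | account
---+------------+--------
1  | withdrawal | ACC-105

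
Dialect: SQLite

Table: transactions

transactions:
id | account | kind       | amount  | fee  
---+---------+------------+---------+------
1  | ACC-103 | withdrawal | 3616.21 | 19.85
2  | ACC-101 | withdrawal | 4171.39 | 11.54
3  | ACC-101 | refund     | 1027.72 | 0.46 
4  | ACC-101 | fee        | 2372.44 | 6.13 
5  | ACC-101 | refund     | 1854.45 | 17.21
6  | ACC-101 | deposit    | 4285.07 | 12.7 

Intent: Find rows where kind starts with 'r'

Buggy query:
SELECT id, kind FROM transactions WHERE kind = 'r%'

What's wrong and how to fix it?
Bug: '=' compares the literal string including the % character; pattern matching needs LIKE

Fix: Use LIKE for wildcard pattern matching

Corrected query:
SELECT id, kind FROM transactions WHERE kind LIKE 'r%'

Result:
id | kind  
---+-------
3  | refund
5  | refund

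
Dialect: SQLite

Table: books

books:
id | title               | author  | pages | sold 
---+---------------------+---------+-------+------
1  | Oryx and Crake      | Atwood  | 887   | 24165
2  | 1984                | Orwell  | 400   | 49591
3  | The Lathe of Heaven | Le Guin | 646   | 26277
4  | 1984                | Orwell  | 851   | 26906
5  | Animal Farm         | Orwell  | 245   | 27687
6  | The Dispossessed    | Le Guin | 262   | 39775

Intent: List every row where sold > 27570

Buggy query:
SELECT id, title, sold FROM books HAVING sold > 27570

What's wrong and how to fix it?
Bug: This is a non-aggregate query (no GROUP BY, no aggregates), so in SQLite the HAVING clause is invalid here; a row-level condition belongs in WHERE

Fix: Use WHERE for row-level filtering

Corrected query:
SELECT id, title, sold FROM books WHERE sold > 27570

Result:
id | title            | sold 
---+------------------+------
2  | 1984             | 49591
5  | Animal Farm      | 27687
6  | The Dispossessed | 39775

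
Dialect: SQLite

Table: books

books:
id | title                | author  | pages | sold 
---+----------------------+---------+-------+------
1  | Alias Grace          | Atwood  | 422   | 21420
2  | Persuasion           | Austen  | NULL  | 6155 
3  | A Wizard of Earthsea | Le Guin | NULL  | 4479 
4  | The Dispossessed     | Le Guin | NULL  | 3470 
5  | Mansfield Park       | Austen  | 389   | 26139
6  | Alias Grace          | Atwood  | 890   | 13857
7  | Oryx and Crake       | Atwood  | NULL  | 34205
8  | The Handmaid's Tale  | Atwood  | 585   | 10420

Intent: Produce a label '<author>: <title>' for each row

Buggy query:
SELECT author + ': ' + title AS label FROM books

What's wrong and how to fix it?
Bug: '+' is numeric addition; on text columns SQLite converts them to 0 instead of concatenating

Fix: Replace + with || to concatenate text

Corrected query:
SELECT author || ': ' || title AS label FROM books

Result:
label                        
-----------------------------
Atwood: Alias Grace          
Austen: Persuasion           
Le Guin: A Wizard of Earthsea
Le Guin: The Dispossessed    
Austen: Mansfield Park       
Atwood: Alias Grace          
Atwood: Oryx and Crake       
Atwood: The Handmaid's Tale  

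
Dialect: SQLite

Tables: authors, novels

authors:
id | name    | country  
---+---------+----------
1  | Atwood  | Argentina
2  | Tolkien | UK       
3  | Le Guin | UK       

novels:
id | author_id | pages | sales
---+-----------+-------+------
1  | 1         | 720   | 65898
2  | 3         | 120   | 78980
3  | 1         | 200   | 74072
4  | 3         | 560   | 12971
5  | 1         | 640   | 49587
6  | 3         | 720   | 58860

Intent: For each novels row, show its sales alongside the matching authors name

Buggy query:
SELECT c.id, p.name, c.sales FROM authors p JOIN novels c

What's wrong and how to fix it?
Bug: Missing join condition: each novels row is matched to all authors rows instead of just its own

Fix: Add ON c.author_id = p.id to the JOIN

Corrected query:
SELECT c.id, p.name, c.sales FROM authors p JOIN novels c ON c.author_id = p.id

Result:
id | name    | sales
---+---------+------
1  | Atwood  | 65898
2  | Le Guin | 78980
3  | Atwood  | 74072
4  | Le Guin | 12971
5  | Atwood  | 49587
6  | Le Guin | 58860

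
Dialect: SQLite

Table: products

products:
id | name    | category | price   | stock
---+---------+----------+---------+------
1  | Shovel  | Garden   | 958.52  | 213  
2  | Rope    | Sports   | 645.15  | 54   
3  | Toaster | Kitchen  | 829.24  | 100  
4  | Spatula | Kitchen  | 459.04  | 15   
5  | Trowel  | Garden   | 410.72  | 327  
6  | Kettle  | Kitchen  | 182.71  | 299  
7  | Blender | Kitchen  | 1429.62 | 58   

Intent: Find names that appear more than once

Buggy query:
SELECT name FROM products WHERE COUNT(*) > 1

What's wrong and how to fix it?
Bug: WHERE can't reference COUNT(*); aggregates are computed after WHERE

Fix: GROUP BY name, then filter groups with HAVING COUNT(*) > 1

Corrected query:
SELECT name FROM products GROUP BY name HAVING COUNT(*) > 1

Result:
(no rows)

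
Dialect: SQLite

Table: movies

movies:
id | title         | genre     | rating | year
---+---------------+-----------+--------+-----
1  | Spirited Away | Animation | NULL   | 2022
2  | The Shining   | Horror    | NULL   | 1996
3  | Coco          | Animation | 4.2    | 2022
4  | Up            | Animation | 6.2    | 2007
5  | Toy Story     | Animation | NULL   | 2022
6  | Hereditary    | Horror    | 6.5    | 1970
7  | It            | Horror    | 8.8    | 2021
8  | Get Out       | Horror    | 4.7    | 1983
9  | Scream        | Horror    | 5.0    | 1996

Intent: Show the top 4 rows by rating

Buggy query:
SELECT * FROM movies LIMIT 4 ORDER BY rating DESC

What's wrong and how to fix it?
Bug: ORDER BY cannot follow LIMIT; LIMIT is the final clause

Fix: Swap the clauses: ORDER BY first, then LIMIT

Corrected query:
SELECT * FROM movies ORDER BY rating DESC LIMIT 4

Result:
id | title      | genre     | rating | year
---+------------+-----------+--------+-----
7  | It         | Horror    | 8.8    | 2021
6  | Hereditary | Horror    | 6.5    | 1970
4  | Up         | Animation | 6.2    | 2007
9  | Scream     | Horror    | 5      | 1996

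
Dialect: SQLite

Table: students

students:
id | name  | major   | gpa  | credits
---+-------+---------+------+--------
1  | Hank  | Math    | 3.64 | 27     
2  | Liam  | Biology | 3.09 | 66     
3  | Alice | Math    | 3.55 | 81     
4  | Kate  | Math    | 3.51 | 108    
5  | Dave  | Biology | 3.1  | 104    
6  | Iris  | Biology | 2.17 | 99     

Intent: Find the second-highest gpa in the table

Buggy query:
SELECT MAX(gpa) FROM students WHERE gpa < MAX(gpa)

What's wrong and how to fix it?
Bug: MAX(gpa) on the right of the comparison is an aggregate-in-WHERE error

Fix: Compute the overall MAX in a subquery, then take MAX of rows below it

Corrected query:
SELECT MAX(gpa) FROM students WHERE gpa < (SELECT MAX(gpa) FROM students)

Result:
MAX(gpa)
--------
3.55    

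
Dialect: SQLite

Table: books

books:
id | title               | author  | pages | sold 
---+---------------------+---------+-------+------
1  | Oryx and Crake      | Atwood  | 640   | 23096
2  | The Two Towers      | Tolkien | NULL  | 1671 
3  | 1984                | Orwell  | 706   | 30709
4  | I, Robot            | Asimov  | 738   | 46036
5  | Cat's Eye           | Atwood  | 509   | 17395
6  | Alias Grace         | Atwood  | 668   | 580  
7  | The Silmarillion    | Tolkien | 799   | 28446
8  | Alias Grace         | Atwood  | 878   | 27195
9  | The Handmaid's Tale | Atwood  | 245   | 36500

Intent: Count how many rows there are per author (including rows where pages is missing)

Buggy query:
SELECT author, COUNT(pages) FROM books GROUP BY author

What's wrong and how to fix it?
Bug: COUNT(column) counts non-NULL values only; rows with NULL pages aren't counted

Fix: Replace COUNT(pages) with COUNT(*)

Corrected query:
SELECT author, COUNT(*) FROM books GROUP BY author

Result:
author  | COUNT(*)
--------+---------
Asimov  | 1       
Atwood  | 5       
Orwell  | 1       
Tolkien | 2       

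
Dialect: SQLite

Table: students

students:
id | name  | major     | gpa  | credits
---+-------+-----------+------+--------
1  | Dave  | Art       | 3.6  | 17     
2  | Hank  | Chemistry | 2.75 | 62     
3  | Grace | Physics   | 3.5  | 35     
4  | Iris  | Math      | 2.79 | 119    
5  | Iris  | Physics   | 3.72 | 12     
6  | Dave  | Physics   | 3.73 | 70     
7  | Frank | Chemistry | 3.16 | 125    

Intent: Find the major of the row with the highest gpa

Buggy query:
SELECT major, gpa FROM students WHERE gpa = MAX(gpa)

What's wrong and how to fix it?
Bug: MAX(gpa) is an aggregate and cannot be used directly in WHERE

Fix: Wrap MAX in a scalar subquery so WHERE compares against a single value

Corrected query:
SELECT major, gpa FROM students WHERE gpa = (SELECT MAX(gpa) FROM students)

Result:
major   | gpa 
--------+-----
Physics | 3.73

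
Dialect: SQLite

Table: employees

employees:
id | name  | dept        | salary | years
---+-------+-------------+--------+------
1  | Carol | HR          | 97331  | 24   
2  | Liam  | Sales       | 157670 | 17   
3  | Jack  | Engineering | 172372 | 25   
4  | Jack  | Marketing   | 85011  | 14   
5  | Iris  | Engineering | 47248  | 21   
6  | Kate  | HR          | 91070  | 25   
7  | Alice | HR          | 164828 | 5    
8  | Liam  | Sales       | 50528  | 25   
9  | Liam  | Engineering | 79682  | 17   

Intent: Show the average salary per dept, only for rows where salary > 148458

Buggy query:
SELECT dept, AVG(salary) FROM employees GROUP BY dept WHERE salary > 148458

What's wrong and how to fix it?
Bug: WHERE cannot follow GROUP BY

Fix: Place WHERE between FROM and GROUP BY

Corrected query:
SELECT dept, AVG(salary) FROM employees WHERE salary > 148458 GROUP BY dept

Result:
dept        | AVG(salary)
------------+------------
Engineering | 172372     
HR          | 164828     
Sales       | 157670     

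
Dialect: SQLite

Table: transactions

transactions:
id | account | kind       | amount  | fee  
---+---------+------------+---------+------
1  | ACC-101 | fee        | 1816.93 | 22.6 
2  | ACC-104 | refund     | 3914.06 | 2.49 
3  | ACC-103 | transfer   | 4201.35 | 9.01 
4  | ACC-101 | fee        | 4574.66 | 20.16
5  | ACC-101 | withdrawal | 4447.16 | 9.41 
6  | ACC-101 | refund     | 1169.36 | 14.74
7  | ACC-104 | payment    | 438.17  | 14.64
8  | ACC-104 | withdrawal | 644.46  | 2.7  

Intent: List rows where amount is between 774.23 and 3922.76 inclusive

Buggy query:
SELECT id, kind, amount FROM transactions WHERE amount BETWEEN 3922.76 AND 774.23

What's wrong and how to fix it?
Bug: BETWEEN expects the lower bound first; with 3922.76 AND 774.23 the range is empty

Fix: Swap the bounds so the smaller value comes first

Corrected query:
SELECT id, kind, amount FROM transactions WHERE amount BETWEEN 774.23 AND 3922.76

Result:
id | kind   | amount 
---+--------+--------
1  | fee    | 1816.93
2  | refund | 3914.06
6  | refund | 1169.36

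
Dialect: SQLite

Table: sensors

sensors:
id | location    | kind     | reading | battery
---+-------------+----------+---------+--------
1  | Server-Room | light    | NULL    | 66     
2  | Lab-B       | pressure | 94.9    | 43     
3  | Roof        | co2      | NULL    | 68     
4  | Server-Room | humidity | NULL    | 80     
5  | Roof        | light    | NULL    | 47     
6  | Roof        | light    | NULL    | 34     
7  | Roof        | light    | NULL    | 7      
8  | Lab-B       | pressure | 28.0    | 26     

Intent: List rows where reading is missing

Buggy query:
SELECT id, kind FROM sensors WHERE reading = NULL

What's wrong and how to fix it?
Bug: Comparing to NULL with '=' never matches; NULL = NULL is unknown, not true

Fix: Replace '= NULL' with 'IS NULL'

Corrected query:
SELECT id, kind FROM sensors WHERE reading IS NULL

Result:
id | kind    
---+---------
1  | light   
3  | co2     
4  | humidity
5  | light   
6  | light   
7  | light   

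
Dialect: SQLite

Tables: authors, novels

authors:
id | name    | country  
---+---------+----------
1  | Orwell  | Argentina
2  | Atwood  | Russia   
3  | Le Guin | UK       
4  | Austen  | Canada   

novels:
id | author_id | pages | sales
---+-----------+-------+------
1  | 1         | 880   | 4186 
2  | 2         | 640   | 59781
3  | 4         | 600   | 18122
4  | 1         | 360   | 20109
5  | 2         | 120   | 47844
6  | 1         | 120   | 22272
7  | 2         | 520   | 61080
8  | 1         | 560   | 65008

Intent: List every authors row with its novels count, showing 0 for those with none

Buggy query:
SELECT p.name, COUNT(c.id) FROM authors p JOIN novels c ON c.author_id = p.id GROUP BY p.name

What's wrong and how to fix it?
Bug: An inner join excludes parents with zero children

Fix: Switch to LEFT JOIN to retain unmatched parent rows

Corrected query:
SELECT p.name, COUNT(c.id) FROM authors p LEFT JOIN novels c ON c.author_id = p.id GROUP BY p.name

Result:
name    | COUNT(c.id)
--------+------------
Atwood  | 3          
Austen  | 1          
Le Guin | 0          
Orwell  | 4          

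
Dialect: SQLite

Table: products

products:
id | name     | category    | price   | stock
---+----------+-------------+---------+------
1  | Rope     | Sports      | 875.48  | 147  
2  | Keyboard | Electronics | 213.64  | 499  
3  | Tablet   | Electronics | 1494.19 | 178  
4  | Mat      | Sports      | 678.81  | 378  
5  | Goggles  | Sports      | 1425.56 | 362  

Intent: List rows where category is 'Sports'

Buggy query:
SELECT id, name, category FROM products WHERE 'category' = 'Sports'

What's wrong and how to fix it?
Bug: 'category' in single quotes is a string literal, not the column; the comparison is literal-vs-literal and never true

Fix: Remove the quotes around the column name (or use double quotes for an identifier)

Corrected query:
SELECT id, name, category FROM products WHERE category = 'Sports'

Result:
id | name    | category
---+---------+---------
1  | Rope    | Sports  
4  | Mat     | Sports  
5  | Goggles | Sports  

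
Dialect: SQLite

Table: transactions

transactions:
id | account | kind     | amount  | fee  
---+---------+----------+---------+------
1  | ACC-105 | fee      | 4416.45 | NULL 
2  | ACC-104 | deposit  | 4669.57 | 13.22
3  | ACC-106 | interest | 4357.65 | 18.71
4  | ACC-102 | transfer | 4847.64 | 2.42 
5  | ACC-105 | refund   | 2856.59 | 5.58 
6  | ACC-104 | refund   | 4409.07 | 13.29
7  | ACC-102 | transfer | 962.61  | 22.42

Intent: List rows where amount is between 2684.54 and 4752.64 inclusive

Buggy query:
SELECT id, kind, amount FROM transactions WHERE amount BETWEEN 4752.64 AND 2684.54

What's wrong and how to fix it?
Bug: BETWEEN expects the lower bound first; with 4752.64 AND 2684.54 the range is empty

Fix: Swap the bounds so the smaller value comes first

Corrected query:
SELECT id, kind, amount FROM transactions WHERE amount BETWEEN 2684.54 AND 4752.64

Result:
id | kind     | amount 
---+----------+--------
1  | fee      | 4416.45
2  | deposit  | 4669.57
3  | interest | 4357.65
5  | refund   | 2856.59
6  | refund   | 4409.07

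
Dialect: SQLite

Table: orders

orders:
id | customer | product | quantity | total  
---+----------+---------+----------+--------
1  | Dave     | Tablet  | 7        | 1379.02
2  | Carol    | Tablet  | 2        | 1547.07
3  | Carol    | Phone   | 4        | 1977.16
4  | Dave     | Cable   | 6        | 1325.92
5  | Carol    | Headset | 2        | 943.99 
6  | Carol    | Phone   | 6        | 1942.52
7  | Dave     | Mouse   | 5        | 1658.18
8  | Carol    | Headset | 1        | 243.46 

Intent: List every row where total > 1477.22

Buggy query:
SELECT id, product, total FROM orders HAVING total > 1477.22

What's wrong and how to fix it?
Bug: HAVING filters the output of aggregation, but this query has no GROUP BY and no aggregate functions, so SQLite rejects it (HAVING clause on a non-aggregate query); the condition here is per row

Fix: Use WHERE for row-level filtering

Corrected query:
SELECT id, product, total FROM orders WHERE total > 1477.22

Result:
id | product | total  
---+---------+--------
2  | Tablet  | 1547.07
3  | Phone   | 1977.16
6  | Phone   | 1942.52
7  | Mouse   | 1658.18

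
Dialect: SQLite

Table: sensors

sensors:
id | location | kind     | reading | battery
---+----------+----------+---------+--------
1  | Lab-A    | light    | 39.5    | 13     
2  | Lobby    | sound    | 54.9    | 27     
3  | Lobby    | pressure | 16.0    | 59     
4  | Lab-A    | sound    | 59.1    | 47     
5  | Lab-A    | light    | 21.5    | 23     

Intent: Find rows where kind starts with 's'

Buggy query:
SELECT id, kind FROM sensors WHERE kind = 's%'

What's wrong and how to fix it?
Bug: '=' compares the literal string including the % character; pattern matching needs LIKE

Fix: Use LIKE for wildcard pattern matching

Corrected query:
SELECT id, kind FROM sensors WHERE kind LIKE 's%'

Result:
id | kind 
---+------
2  | sound
4  | sound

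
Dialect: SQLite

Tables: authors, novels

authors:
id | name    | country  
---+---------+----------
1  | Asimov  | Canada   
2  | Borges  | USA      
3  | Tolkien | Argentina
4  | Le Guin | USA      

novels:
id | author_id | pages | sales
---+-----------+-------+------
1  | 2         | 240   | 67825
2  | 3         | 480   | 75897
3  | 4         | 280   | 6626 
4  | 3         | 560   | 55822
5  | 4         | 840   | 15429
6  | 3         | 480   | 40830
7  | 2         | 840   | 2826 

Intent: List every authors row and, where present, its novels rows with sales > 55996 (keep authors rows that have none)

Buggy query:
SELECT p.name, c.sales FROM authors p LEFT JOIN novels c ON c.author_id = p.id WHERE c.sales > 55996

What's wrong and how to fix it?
Bug: Filtering c.sales in WHERE discards the NULL rows produced by LEFT JOIN, turning it into an inner join

Fix: Move the right-table condition into the ON clause so unmatched parents are kept

Corrected query:
SELECT p.name, c.sales FROM authors p LEFT JOIN novels c ON c.author_id = p.id AND c.sales > 55996

Result:
name    | sales
--------+------
Asimov  | NULL 
Borges  | 67825
Tolkien | 75897
Le Guin | NULL 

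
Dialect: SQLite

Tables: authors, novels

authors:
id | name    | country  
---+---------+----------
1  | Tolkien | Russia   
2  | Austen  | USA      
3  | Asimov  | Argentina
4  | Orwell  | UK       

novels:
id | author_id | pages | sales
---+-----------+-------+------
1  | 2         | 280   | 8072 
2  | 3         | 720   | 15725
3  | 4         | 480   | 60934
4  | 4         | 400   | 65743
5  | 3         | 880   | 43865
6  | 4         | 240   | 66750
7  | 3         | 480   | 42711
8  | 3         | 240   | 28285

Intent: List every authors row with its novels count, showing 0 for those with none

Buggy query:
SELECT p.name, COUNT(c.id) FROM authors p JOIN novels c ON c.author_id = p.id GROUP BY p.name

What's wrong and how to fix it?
Bug: INNER JOIN drops authors rows that have no matching novels rows

Fix: Use LEFT JOIN so parents without children still appear (COUNT(c.id) gives 0)

Corrected query:
SELECT p.name, COUNT(c.id) FROM authors p LEFT JOIN novels c ON c.author_id = p.id GROUP BY p.name

Result:
name    | COUNT(c.id)
--------+------------
Asimov  | 4          
Austen  | 1          
Orwell  | 3          
Tolkien | 0          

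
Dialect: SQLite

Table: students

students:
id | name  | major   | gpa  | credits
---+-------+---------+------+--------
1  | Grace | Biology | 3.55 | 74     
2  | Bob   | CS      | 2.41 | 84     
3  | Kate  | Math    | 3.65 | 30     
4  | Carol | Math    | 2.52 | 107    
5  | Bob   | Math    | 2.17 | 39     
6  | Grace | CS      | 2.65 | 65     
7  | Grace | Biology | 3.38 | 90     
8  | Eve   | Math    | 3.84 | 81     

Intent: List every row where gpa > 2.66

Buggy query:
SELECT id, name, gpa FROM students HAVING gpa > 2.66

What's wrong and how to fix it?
Bug: HAVING filters the output of aggregation, but this query has no GROUP BY and no aggregate functions, so SQLite rejects it (HAVING clause on a non-aggregate query); the condition here is per row

Fix: Use WHERE for row-level filtering

Corrected query:
SELECT id, name, gpa FROM students WHERE gpa > 2.66

Result:
id | name  | gpa 
---+-------+-----
1  | Grace | 3.55
3  | Kate  | 3.65
7  | Grace | 3.38
8  | Eve   | 3.84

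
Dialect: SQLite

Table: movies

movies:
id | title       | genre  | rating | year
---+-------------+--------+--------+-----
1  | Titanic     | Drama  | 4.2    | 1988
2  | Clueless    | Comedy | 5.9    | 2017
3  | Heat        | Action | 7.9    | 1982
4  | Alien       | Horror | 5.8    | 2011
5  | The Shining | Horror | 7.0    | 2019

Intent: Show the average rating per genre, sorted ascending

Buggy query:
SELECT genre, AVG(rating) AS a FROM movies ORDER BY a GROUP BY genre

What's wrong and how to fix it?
Bug: ORDER BY appears before GROUP BY; SQL clause order requires GROUP BY first

Fix: Move ORDER BY to the end, after GROUP BY

Corrected query:
SELECT genre, AVG(rating) AS a FROM movies GROUP BY genre ORDER BY a

Result:
genre  | a  
-------+----
Drama  | 4.2
Comedy | 5.9
Horror | 6.4
Action | 7.9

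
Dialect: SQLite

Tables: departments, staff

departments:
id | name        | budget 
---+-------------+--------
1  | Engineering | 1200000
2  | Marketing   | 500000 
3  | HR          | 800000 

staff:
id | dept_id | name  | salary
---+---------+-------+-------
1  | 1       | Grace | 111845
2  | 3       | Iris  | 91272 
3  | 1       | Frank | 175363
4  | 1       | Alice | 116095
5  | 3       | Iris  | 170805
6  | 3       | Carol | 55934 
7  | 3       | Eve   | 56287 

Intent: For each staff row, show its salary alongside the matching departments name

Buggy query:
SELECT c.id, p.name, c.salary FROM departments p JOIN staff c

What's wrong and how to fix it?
Bug: Missing join condition: each staff row is matched to all departments rows instead of just its own

Fix: Specify the join condition linking the foreign key to the parent id

Corrected query:
SELECT c.id, p.name, c.salary FROM departments p JOIN staff c ON c.dept_id = p.id

Result:
id | name        | salary
---+-------------+-------
1  | Engineering | 111845
2  | HR          | 91272 
3  | Engineering | 175363
4  | Engineering | 116095
5  | HR          | 170805
6  | HR          | 55934 
7  | HR          | 56287 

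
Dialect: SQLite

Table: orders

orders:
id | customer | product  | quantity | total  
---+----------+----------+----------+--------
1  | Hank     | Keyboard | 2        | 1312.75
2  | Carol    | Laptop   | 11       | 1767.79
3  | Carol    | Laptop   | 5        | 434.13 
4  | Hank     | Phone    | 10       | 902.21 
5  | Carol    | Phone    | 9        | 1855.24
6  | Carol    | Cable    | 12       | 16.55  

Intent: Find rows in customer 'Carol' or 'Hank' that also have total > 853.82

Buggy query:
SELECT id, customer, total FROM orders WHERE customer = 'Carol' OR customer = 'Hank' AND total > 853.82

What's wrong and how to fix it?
Bug: AND binds tighter than OR, so this parses as customer = 'Carol' OR (customer = 'Hank' AND total > 853.82)

Fix: Add parentheses around the OR so the AND applies to both alternatives

Corrected query:
SELECT id, customer, total FROM orders WHERE (customer = 'Carol' OR customer = 'Hank') AND total > 853.82

Result:
id | customer | total  
---+----------+--------
1  | Hank     | 1312.75
2  | Carol    | 1767.79
4  | Hank     | 902.21 
5  | Carol    | 1855.24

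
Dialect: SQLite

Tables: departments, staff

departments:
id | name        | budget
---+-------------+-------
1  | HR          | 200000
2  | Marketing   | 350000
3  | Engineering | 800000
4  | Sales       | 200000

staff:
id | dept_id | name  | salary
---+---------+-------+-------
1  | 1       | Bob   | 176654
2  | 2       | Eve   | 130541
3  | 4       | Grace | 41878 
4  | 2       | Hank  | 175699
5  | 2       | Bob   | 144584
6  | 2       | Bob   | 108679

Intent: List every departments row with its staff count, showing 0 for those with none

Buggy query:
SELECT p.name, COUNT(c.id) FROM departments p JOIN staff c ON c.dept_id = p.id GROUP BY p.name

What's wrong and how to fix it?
Bug: INNER JOIN drops departments rows that have no matching staff rows

Fix: Switch to LEFT JOIN to retain unmatched parent rows

Corrected query:
SELECT p.name, COUNT(c.id) FROM departments p LEFT JOIN staff c ON c.dept_id = p.id GROUP BY p.name

Result:
name        | COUNT(c.id)
------------+------------
Engineering | 0          
HR          | 1          
Marketing   | 4          
Sales       | 1          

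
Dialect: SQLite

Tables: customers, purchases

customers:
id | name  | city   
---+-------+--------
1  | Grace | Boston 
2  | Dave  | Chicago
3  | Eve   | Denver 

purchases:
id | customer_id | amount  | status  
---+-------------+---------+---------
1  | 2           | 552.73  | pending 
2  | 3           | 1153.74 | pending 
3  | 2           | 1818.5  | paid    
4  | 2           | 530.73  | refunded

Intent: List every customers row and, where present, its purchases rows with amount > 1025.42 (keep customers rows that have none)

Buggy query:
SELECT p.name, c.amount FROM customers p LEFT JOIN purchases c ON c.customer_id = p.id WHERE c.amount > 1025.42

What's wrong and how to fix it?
Bug: A WHERE condition on the right-hand table after LEFT JOIN drops unmatched parents

Fix: Move the right-table condition into the ON clause so unmatched parents are kept

Corrected query:
SELECT p.name, c.amount FROM customers p LEFT JOIN purchases c ON c.customer_id = p.id AND c.amount > 1025.42

Result:
name  | amount 
------+--------
Grace | NULL   
Dave  | 1818.5 
Eve   | 1153.74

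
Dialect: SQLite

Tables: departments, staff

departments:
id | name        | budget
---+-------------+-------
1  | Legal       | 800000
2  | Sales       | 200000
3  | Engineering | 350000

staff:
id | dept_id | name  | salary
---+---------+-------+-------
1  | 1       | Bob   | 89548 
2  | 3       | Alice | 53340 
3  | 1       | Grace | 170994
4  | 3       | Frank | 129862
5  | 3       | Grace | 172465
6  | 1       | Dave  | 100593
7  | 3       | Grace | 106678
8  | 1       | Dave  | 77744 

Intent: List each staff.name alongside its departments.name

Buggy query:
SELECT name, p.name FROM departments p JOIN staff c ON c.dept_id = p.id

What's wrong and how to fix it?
Bug: Both tables have a 'name' column; the unqualified reference is ambiguous

Fix: Qualify the column with its table alias (c.name)

Corrected query:
SELECT c.name, p.name FROM departments p JOIN staff c ON c.dept_id = p.id

Result:
name  | name       
------+------------
Bob   | Legal      
Alice | Engineering
Grace | Legal      
Frank | Engineering
Grace | Engineering
Dave  | Legal      
Grace | Engineering
Dave  | Legal      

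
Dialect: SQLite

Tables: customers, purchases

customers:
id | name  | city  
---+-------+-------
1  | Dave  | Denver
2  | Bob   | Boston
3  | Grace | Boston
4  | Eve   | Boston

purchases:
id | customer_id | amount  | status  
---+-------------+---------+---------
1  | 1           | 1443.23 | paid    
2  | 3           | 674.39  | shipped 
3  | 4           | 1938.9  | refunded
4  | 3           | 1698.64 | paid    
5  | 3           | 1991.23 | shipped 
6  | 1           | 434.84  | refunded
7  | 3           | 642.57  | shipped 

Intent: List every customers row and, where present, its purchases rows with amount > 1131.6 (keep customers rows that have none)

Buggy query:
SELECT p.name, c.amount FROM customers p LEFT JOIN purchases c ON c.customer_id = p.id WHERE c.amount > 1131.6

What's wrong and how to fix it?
Bug: Filtering c.amount in WHERE discards the NULL rows produced by LEFT JOIN, turning it into an inner join

Fix: Put 'c.amount > 1131.6' in the JOIN's ON clause instead of WHERE

Corrected query:
SELECT p.name, c.amount FROM customers p LEFT JOIN purchases c ON c.customer_id = p.id AND c.amount > 1131.6

Result:
name  | amount 
------+--------
Dave  | 1443.23
Bob   | NULL   
Grace | 1698.64
Grace | 1991.23
Eve   | 1938.9 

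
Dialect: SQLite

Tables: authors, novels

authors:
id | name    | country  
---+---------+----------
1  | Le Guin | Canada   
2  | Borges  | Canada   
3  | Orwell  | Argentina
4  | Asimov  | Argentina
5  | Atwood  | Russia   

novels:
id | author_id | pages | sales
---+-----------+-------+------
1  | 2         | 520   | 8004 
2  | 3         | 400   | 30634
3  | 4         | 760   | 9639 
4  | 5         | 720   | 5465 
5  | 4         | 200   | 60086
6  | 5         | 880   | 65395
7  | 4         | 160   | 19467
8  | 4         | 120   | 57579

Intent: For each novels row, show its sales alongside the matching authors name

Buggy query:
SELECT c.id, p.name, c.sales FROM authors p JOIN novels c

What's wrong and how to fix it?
Bug: JOIN with no ON clause produces a cartesian product; every novels row pairs with every authors row

Fix: Add ON c.author_id = p.id to the JOIN

Corrected query:
SELECT c.id, p.name, c.sales FROM authors p JOIN novels c ON c.author_id = p.id

Result:
id | name   | sales
---+--------+------
1  | Borges | 8004 
2  | Orwell | 30634
3  | Asimov | 9639 
4  | Atwood | 5465 
5  | Asimov | 60086
6  | Atwood | 65395
7  | Asimov | 19467
8  | Asimov | 57579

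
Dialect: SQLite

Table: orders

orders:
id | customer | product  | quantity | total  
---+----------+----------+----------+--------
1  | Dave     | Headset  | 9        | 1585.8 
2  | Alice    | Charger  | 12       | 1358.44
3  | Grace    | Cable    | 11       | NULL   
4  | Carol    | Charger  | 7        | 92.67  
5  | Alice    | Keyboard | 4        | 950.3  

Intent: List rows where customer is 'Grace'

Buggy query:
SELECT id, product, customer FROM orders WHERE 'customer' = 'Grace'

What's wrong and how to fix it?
Bug: 'customer' in single quotes is a string literal, not the column; the comparison is literal-vs-literal and never true

Fix: Reference the column as customer without single quotes

Corrected query:
SELECT id, product, customer FROM orders WHERE customer = 'Grace'

Result:
id | product | customer
---+---------+---------
3  | Cable   | Grace   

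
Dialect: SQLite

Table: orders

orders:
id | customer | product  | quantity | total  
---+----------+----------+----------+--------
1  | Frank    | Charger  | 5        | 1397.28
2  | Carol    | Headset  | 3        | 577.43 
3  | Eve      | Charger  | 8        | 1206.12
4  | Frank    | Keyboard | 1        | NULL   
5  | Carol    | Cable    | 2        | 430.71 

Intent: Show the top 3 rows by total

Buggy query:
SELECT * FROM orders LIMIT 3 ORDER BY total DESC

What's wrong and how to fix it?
Bug: ORDER BY cannot follow LIMIT; LIMIT is the final clause

Fix: Sort with ORDER BY, then apply LIMIT

Corrected query:
SELECT * FROM orders ORDER BY total DESC LIMIT 3

Result:
id | customer | product | quantity | total  
---+----------+---------+----------+--------
1  | Frank    | Charger | 5        | 1397.28
3  | Eve      | Charger | 8        | 1206.12
2  | Carol    | Headset | 3        | 577.43 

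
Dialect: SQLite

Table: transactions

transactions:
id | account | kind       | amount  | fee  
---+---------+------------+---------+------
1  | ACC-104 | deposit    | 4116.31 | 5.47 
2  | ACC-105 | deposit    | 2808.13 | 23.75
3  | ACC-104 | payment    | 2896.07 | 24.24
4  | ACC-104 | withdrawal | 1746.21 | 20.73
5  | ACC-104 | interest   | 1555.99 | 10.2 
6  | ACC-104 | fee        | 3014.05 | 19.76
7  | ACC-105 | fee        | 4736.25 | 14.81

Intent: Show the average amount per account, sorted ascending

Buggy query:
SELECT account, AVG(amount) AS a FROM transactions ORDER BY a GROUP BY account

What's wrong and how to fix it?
Bug: GROUP BY must precede ORDER BY

Fix: Reorder: SELECT … FROM … GROUP BY … ORDER BY …

Corrected query:
SELECT account, AVG(amount) AS a FROM transactions GROUP BY account ORDER BY a

Result:
account | a       
--------+---------
ACC-104 | 2665.726
ACC-105 | 3772.19 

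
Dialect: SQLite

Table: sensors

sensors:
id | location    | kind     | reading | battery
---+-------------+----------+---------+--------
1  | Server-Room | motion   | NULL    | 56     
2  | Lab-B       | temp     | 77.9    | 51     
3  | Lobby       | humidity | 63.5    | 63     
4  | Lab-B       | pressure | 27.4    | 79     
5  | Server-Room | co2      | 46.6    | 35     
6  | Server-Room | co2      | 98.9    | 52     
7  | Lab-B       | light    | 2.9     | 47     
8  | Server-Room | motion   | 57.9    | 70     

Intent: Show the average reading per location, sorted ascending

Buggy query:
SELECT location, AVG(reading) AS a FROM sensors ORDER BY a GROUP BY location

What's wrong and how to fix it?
Bug: ORDER BY appears before GROUP BY; SQL clause order requires GROUP BY first

Fix: Reorder: SELECT … FROM … GROUP BY … ORDER BY …

Corrected query:
SELECT location, AVG(reading) AS a FROM sensors GROUP BY location ORDER BY a

Result:
location    | a        
------------+----------
Lab-B       | 36.066667
Lobby       | 63.5     
Server-Room | 67.8     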